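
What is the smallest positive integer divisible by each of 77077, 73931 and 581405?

lcm(77077, 73931) = 77077·73931/gcd = 5698379687/1573 = 3622619
lcm(3622619, 581405) = 3622619·581405/gcd = 2106208799695/121 = 17406684295

17406684295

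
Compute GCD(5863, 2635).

5863 = 11 · 13 · 41
2635 = 5 · 17 · 31
Common: 1 = 1

1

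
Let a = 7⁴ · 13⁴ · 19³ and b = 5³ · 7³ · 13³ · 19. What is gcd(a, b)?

14317849

min exponent per shared prime: 7³ · 13³ · 19 = 14317849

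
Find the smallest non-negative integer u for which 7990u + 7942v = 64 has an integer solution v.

Reduce mod 7942: 7990u ≡ 64 (mod 7942). With g = gcd(7990, 7942) = 2 dividing 64, divide through: 3995u ≡ 32 (mod 3971).
Since gcd(3995, 3971) = 1, u ≡ 32·(3995)⁻¹ ≡ 1325 (mod 3971). Smallest non-negative: 1325.

1325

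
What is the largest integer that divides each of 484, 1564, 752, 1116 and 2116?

gcd(484, 1564): 1564 = 3·484 + 112; 484 = 4·112 + 36; 112 = 3·36 + 4; 36 = 9·4 + 0 → 4
gcd(4, 752): 752 = 188·4 + 0 → 4
gcd(4, 1116): 1116 = 279·4 + 0 → 4
gcd(4, 2116): 2116 = 529·4 + 0 → 4

4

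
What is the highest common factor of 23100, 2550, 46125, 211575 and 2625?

gcd(23100, 2550): 23100 = 9·2550 + 150; 2550 = 17·150 + 0 → 150
gcd(150, 46125): 46125 = 307·150 + 75; 150 = 2·75 + 0 → 75
gcd(75, 211575): 211575 = 2821·75 + 0 → 75
gcd(75, 2625): 2625 = 35·75 + 0 → 75

75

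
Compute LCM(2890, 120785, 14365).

2890 = 2 · 5 · 17²; 120785 = 5 · 7² · 17 · 29; 14365 = 5 · 13² · 17
lcm takes max exponent of each prime: 2 · 5 · 7² · 13² · 17² · 29 = 694030610

694030610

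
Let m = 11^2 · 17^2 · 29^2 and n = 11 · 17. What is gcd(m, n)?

187

min exponent per shared prime: 11 · 17 = 187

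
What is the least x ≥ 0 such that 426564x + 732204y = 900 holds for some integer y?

Reduce mod 732204: 426564x ≡ 900 (mod 732204). With g = gcd(426564, 732204) = 36 dividing 900, divide through: 11849x ≡ 25 (mod 20339).
Since gcd(11849, 20339) = 1, x ≡ 25·(11849)⁻¹ ≡ 4396 (mod 20339). Smallest non-negative: 4396.

4396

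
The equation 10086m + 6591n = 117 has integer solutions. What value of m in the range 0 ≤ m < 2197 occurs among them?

Euclid: 10086 = 1·6591 + 3495; 6591 = 1·3495 + 3096; 3495 = 1·3096 + 399; 3096 = 7·399 + 303; 399 = 1·303 + 96; 303 = 3·96 + 15; 96 = 6·15 + 6; 15 = 2·6 + 3; 6 = 2·3 + 0 → gcd = 3; 117 = 3·39.
Back-substitution yields 10086·(-892) + 6591·(1365) = 3, so one solution is m = -892·39 = -34788, n = 1365·39 = 53235.
Solutions in m differ by 6591/3 = 2197; the one in [0, 2197) is -34788 mod 2197 = 364.

364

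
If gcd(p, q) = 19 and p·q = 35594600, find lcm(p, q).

gcd·lcm = product, so lcm = 35594600/19 = 1873400.

1873400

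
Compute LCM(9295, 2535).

9295 = 5 · 11 · 13²; 2535 = 3 · 5 · 13²
max exponents: 3 · 5 · 11 · 13² = 27885

27885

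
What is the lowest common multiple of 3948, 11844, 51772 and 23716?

18548923932

3948 = 2² · 3 · 7 · 47; 11844 = 2² · 3² · 7 · 47; 51772 = 2² · 7 · 43²; 23716 = 2² · 7² · 11²
lcm takes max exponent of each prime: 2² · 3² · 7² · 11² · 43² · 47 = 18548923932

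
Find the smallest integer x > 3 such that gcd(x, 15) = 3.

6

Multiples of 3 above 3: 3·2, 3·3, … . Need the cofactor coprime to 15/3 = 5.
Checking s = 2, 3, … the first with gcd(s, 5) = 1 is s = 2, giving 6.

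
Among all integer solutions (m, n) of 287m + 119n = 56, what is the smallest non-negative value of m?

Euclid: 287 = 2·119 + 49; 119 = 2·49 + 21; 49 = 2·21 + 7; 21 = 3·7 + 0 → gcd = 7; 56 = 7·8.
Back-substitution yields 287·(5) + 119·(-12) = 7, so one solution is m = 5·8 = 40, n = -12·8 = -96.
Solutions in m differ by 119/7 = 17; the one in [0, 17) is 40 mod 17 = 6.

6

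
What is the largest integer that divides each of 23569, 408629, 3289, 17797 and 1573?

13

23569 = 7² · 13 · 37; 408629 = 13 · 17 · 43²; 3289 = 11 · 13 · 23; 17797 = 13 · 37²; 1573 = 11² · 13
gcd takes min exponent of each prime: 13 = 13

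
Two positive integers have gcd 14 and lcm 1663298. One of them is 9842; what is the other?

2366

a·b = gcd·lcm = 14·1663298 = 23286172, so b = 23286172/9842 = 2366.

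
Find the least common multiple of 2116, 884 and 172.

2116 = 2² · 23²; 884 = 2² · 13 · 17; 172 = 2² · 43
lcm takes max exponent of each prime: 2² · 13 · 17 · 23² · 43 = 20108348

20108348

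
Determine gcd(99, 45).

99 = 3² · 11
45 = 3² · 5
Common: 3² = 9

9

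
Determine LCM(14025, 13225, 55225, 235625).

lcm(14025, 13225) = 14025·13225/gcd = 185480625/25 = 7419225
lcm(7419225, 55225) = 7419225·55225/gcd = 409726700625/25 = 16389068025
lcm(16389068025, 235625) = 16389068025·235625/gcd = 3861674153390625/25 = 154466966135625

154466966135625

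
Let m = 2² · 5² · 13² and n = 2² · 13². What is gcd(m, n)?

676

min exponent per shared prime: 2² · 13² = 676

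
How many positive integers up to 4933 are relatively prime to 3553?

3553 = 11·17·19. Inclusion–exclusion on these primes:
4933 − ⌊4933/11⌋ − ⌊4933/17⌋ − ⌊4933/19⌋ + ⌊4933/187⌋ + ⌊4933/209⌋ + ⌊4933/323⌋ − ⌊4933/3553⌋ = 3999

3999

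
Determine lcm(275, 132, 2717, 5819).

431187900

275 = 5² · 11; 132 = 2² · 3 · 11; 2717 = 11 · 13 · 19; 5819 = 11 · 23²
lcm takes max exponent of each prime: 2² · 3 · 5² · 11 · 13 · 19 · 23² = 431187900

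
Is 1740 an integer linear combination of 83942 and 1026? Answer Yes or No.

By Bézout, 83942x − 1026y = 1740 has integer solutions iff gcd(83942, 1026) | 1740.
Euclid: 83942 = 81·1026 + 836; 1026 = 1·836 + 190; 836 = 4·190 + 76; 190 = 2·76 + 38; 76 = 2·38 + 0. gcd = 38; 1740 mod 38 = 30. No.

No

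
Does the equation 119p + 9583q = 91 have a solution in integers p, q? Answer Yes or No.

By Bézout, 119p + 9583q = 91 has integer solutions iff gcd(119, 9583) | 91.
Euclid: 9583 = 80·119 + 63; 119 = 1·63 + 56; 63 = 1·56 + 7; 56 = 8·7 + 0. gcd = 7; 91 mod 7 = 0. Yes.

Yes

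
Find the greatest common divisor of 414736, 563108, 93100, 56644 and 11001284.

196

gcd(414736, 563108): 563108 = 1·414736 + 148372; 414736 = 2·148372 + 117992; 148372 = 1·117992 + 30380; 117992 = 3·30380 + 26852; 30380 = 1·26852 + 3528; 26852 = 7·3528 + 2156; 3528 = 1·2156 + 1372; 2156 = 1·1372 + 784; 1372 = 1·784 + 588; 784 = 1·588 + 196; 588 = 3·196 + 0 → 196
gcd(196, 93100): 93100 = 475·196 + 0 → 196
gcd(196, 56644): 56644 = 289·196 + 0 → 196
gcd(196, 11001284): 11001284 = 56129·196 + 0 → 196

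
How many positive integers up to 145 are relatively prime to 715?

715 = 5·11·13. Inclusion–exclusion on these primes:
145 − ⌊145/5⌋ − ⌊145/11⌋ − ⌊145/13⌋ + ⌊145/55⌋ + ⌊145/65⌋ + ⌊145/143⌋ − ⌊145/715⌋ = 97

97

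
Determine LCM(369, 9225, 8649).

8865225

lcm(369, 9225) = 369·9225/gcd = 3404025/369 = 9225
lcm(9225, 8649) = 9225·8649/gcd = 79787025/9 = 8865225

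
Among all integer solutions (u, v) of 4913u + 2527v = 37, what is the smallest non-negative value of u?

2007

Euclid: 4913 = 1·2527 + 2386; 2527 = 1·2386 + 141; 2386 = 16·141 + 130; 141 = 1·130 + 11; 130 = 11·11 + 9; 11 = 1·9 + 2; 9 = 4·2 + 1; 2 = 2·1 + 0 → gcd = 1; 37 = 1·37.
Back-substitution yields 4913·(1147) + 2527·(-2230) = 1, so one solution is u = 1147·37 = 42439, v = -2230·37 = -82510.
Solutions in u differ by 2527/1 = 2527; the one in [0, 2527) is 42439 mod 2527 = 2007.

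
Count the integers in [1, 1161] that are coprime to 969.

Prime factors of 969: 3, 17, 19. Count integers ≤ 1161 divisible by none of them.
By inclusion–exclusion: 1161 − ⌊1161/3⌋ − ⌊1161/17⌋ − ⌊1161/19⌋ + ⌊1161/51⌋ + ⌊1161/57⌋ + ⌊1161/323⌋ − ⌊1161/969⌋ = 689.

689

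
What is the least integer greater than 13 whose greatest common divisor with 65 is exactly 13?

Multiples of 13 above 13: 13·2, 13·3, … . Need the cofactor coprime to 65/13 = 5.
Checking s = 2, 3, … the first with gcd(s, 5) = 1 is s = 2, giving 26.

26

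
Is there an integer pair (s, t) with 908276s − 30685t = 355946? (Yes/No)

By Bézout, 908276s − 30685t = 355946 has integer solutions iff gcd(908276, 30685) | 355946.
Euclid: 908276 = 29·30685 + 18411; 30685 = 1·18411 + 12274; 18411 = 1·12274 + 6137; 12274 = 2·6137 + 0. gcd = 6137; 355946 mod 6137 = 0. Yes.

Yes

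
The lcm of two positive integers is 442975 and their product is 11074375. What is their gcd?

25

gcd·lcm = product, so gcd = 11074375/442975 = 25.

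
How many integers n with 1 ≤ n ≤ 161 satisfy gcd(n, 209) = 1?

139

209 = 11·19. Inclusion–exclusion on these primes:
161 − ⌊161/11⌋ − ⌊161/19⌋ + ⌊161/209⌋ = 139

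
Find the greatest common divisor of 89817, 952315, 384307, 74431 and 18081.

gcd(89817, 952315): 952315 = 10·89817 + 54145; 89817 = 1·54145 + 35672; 54145 = 1·35672 + 18473; 35672 = 1·18473 + 17199; 18473 = 1·17199 + 1274; 17199 = 13·1274 + 637; 1274 = 2·637 + 0 → 637
gcd(637, 384307): 384307 = 603·637 + 196; 637 = 3·196 + 49; 196 = 4·49 + 0 → 49
gcd(49, 74431): 74431 = 1519·49 + 0 → 49
gcd(49, 18081): 18081 = 369·49 + 0 → 49

49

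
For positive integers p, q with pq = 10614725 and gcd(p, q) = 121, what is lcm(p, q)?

gcd·lcm = product, so lcm = 10614725/121 = 87725.

87725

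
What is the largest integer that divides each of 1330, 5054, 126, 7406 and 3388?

14

1330 = 2 · 5 · 7 · 19; 5054 = 2 · 7 · 19²; 126 = 2 · 3² · 7; 7406 = 2 · 7 · 23²; 3388 = 2² · 7 · 11²
gcd takes min exponent of each prime: 2 · 7 = 14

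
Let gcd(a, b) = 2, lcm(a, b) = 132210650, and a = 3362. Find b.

a·b = gcd·lcm = 2·132210650 = 264421300, so b = 264421300/3362 = 78650.

78650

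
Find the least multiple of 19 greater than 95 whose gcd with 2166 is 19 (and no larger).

133

2166 = 19·114. Any x with gcd(x, 2166) = 19 is a multiple of 19, say 19s, with s coprime to 114.
Need s > 95/19, so s ≥ 6. First s ≥ 6 with gcd(s, 114) = 1 is s = 7. Thus x = 19·7 = 133.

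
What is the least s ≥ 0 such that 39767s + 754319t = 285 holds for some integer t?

Euclid: 754319 = 18·39767 + 38513; 39767 = 1·38513 + 1254; 38513 = 30·1254 + 893; 1254 = 1·893 + 361; 893 = 2·361 + 171; 361 = 2·171 + 19; 171 = 9·19 + 0 → gcd = 19; 285 = 19·15.
Back-substitution yields 39767·(4211) + 754319·(-222) = 19, so one solution is s = 4211·15 = 63165, t = -222·15 = -3330.
Solutions in s differ by 754319/19 = 39701; the one in [0, 39701) is 63165 mod 39701 = 23464.

23464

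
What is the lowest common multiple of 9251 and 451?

379291

gcd first: 9251 = 20·451 + 231; 451 = 1·231 + 220; 231 = 1·220 + 11; 220 = 20·11 + 0 → gcd = 11
lcm = 9251·451/gcd = 4172201/11 = 379291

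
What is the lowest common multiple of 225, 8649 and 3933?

lcm(225, 8649) = 225·8649/gcd = 1946025/9 = 216225
lcm(216225, 3933) = 216225·3933/gcd = 850412925/9 = 94490325

94490325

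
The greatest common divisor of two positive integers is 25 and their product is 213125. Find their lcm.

8525

For any two positive integers, gcd × lcm equals their product. Hence lcm = 213125 / 25 = 8525.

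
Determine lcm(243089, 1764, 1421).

243089 = 7² · 11² · 41; 1764 = 2² · 3² · 7²; 1421 = 7² · 29
lcm takes max exponent of each prime: 2² · 3² · 7² · 11² · 29 · 41 = 253784916

253784916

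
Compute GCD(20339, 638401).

20339 = 11 · 43²
638401 = 17² · 47²
Common: 1 = 1

1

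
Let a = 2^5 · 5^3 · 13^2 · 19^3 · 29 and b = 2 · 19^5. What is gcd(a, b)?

min exponent per shared prime: 2 · 19^3 = 13718

13718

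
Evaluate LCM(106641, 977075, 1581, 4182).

380009871450

106641 = 3² · 17² · 41; 977075 = 5² · 11² · 17 · 19; 1581 = 3 · 17 · 31; 4182 = 2 · 3 · 17 · 41
lcm takes max exponent of each prime: 2 · 3² · 5² · 11² · 17² · 19 · 31 · 41 = 380009871450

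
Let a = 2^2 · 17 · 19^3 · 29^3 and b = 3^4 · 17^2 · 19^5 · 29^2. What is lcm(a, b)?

5654638573455996

max exponent per prime: 2^2 · 3^4 · 17^2 · 19^5 · 29^3 = 5654638573455996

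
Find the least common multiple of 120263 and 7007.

5892887

120263 = 11 · 13 · 29²; 7007 = 7² · 11 · 13
max exponents: 7² · 11 · 13 · 29² = 5892887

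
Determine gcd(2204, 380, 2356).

gcd(2204, 380): 2204 = 5·380 + 304; 380 = 1·304 + 76; 304 = 4·76 + 0 → 76
gcd(76, 2356): 2356 = 31·76 + 0 → 76

76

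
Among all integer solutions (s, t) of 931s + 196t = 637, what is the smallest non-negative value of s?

3

Reduce mod 196: 931s ≡ 637 (mod 196). With g = gcd(931, 196) = 49 dividing 637, divide through: 19s ≡ 13 (mod 4).
Since gcd(19, 4) = 1, s ≡ 13·(19)⁻¹ ≡ 3 (mod 4). Smallest non-negative: 3.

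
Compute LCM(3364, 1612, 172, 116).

3364 = 2² · 29²; 1612 = 2² · 13 · 31; 172 = 2² · 43; 116 = 2² · 29
lcm takes max exponent of each prime: 2² · 13 · 29² · 31 · 43 = 58294756

58294756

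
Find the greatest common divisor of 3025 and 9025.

25

3025 = 5² · 11²
9025 = 5² · 19²
Common: 5² = 25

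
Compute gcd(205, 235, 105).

gcd(205, 235): 235 = 1·205 + 30; 205 = 6·30 + 25; 30 = 1·25 + 5; 25 = 5·5 + 0 → 5
gcd(5, 105): 105 = 21·5 + 0 → 5

5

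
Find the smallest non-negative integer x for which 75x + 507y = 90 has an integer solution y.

35

Euclid: 507 = 6·75 + 57; 75 = 1·57 + 18; 57 = 3·18 + 3; 18 = 6·3 + 0 → gcd = 3; 90 = 3·30.
Back-substitution yields 75·(-27) + 507·(4) = 3, so one solution is x = -27·30 = -810, y = 4·30 = 120.
Solutions in x differ by 507/3 = 169; the one in [0, 169) is -810 mod 169 = 35.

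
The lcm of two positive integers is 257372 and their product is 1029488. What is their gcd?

gcd·lcm = product, so gcd = 1029488/257372 = 4.

4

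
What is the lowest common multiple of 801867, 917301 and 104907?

585605875701

801867 = 3 · 11² · 47²; 917301 = 3 · 7 · 11² · 19²; 104907 = 3 · 11² · 17²
lcm takes max exponent of each prime: 3 · 7 · 11² · 17² · 19² · 47² = 585605875701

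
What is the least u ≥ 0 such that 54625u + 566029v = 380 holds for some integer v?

Reduce mod 566029: 54625u ≡ 380 (mod 566029). With g = gcd(54625, 566029) = 19 dividing 380, divide through: 2875u ≡ 20 (mod 29791).
Since gcd(2875, 29791) = 1, u ≡ 20·(2875)⁻¹ ≡ 15854 (mod 29791). Smallest non-negative: 15854.

15854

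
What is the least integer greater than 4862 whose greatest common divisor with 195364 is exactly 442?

Multiples of 442 above 4862: 442·12, 442·13, … . Need the cofactor coprime to 195364/442 = 442.
Checking s = 12, 13, … the first with gcd(s, 442) = 1 is s = 15, giving 6630.

6630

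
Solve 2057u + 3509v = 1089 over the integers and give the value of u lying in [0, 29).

21

Euclid: 3509 = 1·2057 + 1452; 2057 = 1·1452 + 605; 1452 = 2·605 + 242; 605 = 2·242 + 121; 242 = 2·121 + 0 → gcd = 121; 1089 = 121·9.
Back-substitution yields 2057·(12) + 3509·(-7) = 121, so one solution is u = 12·9 = 108, v = -7·9 = -63.
Solutions in u differ by 3509/121 = 29; the one in [0, 29) is 108 mod 29 = 21.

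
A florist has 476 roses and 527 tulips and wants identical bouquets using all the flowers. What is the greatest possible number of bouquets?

17

476 = 2² · 7 · 17
527 = 17 · 31
Common: 17 = 17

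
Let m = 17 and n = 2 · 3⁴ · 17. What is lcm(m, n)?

max exponent per prime: 2 · 3⁴ · 17 = 2754

2754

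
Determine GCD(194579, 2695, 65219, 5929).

gcd(194579, 2695): 194579 = 72·2695 + 539; 2695 = 5·539 + 0 → 539
gcd(539, 65219): 65219 = 121·539 + 0 → 539
gcd(539, 5929): 5929 = 11·539 + 0 → 539

539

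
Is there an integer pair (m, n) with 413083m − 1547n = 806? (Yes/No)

gcd(413083, 1547): 413083 = 267·1547 + 34; 1547 = 45·34 + 17; 34 = 2·17 + 0 → 17
17 does not divide 806, so a solution does not exist.

No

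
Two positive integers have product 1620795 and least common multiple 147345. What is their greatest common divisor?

From gcd × lcm = uv: gcd = 1620795 / 147345 = 11.

11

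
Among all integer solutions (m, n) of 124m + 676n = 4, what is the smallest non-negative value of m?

Reduce mod 676: 124m ≡ 4 (mod 676). With g = gcd(124, 676) = 4 dividing 4, divide through: 31m ≡ 1 (mod 169).
Since gcd(31, 169) = 1, m ≡ 1·(31)⁻¹ ≡ 60 (mod 169). Smallest non-negative: 60.

60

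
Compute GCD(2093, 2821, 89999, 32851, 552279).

91

2093 = 7 · 13 · 23; 2821 = 7 · 13 · 31; 89999 = 7 · 13 · 23 · 43; 32851 = 7 · 13 · 19²; 552279 = 3 · 7² · 13 · 17²
gcd takes min exponent of each prime: 7 · 13 = 91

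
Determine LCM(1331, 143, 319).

501787

1331 = 11³; 143 = 11 · 13; 319 = 11 · 29
lcm takes max exponent of each prime: 11³ · 13 · 29 = 501787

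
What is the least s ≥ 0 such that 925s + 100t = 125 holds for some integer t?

gcd(925, 100) = 25 (Euclid: 925 = 9·100 + 25; 100 = 4·25 + 0), and 25 | 125.
Extended Euclid: 925·(1) + 100·(-9) = 25. Scale by 5: s₀ = 5.
General solution s = s₀ + 4k; reducing mod 4 gives s = 1 (and t = -8).

1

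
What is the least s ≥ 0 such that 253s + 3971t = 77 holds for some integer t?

Reduce mod 3971: 253s ≡ 77 (mod 3971). With g = gcd(253, 3971) = 11 dividing 77, divide through: 23s ≡ 7 (mod 361).
Since gcd(23, 361) = 1, s ≡ 7·(23)⁻¹ ≡ 16 (mod 361). Smallest non-negative: 16.

16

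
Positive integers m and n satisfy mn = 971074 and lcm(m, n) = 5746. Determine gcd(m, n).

169

From gcd × lcm = mn: gcd = 971074 / 5746 = 169.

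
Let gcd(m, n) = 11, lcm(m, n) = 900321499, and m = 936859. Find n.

m·n = gcd·lcm = 11·900321499 = 9903536489, so n = 9903536489/936859 = 10571.

10571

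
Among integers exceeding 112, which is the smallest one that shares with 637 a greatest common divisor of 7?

119

gcd(k, 637) = 7 forces 7 | k; write k = 7s. Then gcd(7s, 7·91) = 7·gcd(s, 91), so need gcd(s, 91) = 1.
7s > 112 gives s ≥ 17. The least s ≥ 17 coprime to 91 is 17, so k = 7·17 = 119.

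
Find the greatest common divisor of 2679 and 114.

2679 = 3 · 19 · 47
114 = 2 · 3 · 19
Common: 3 · 19 = 57

57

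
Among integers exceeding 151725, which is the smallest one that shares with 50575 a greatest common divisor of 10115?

161840

Multiples of 10115 above 151725: 10115·16, 10115·17, … . Need the cofactor coprime to 50575/10115 = 5.
Checking s = 16, 17, … the first with gcd(s, 5) = 1 is s = 16, giving 161840.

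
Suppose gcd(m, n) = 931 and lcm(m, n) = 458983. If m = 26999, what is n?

15827

m·n = gcd·lcm = 931·458983 = 427313173, so n = 427313173/26999 = 15827.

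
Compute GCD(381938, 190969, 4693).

361

381938 = 2 · 19² · 23²; 190969 = 19² · 23²; 4693 = 13 · 19²
gcd takes min exponent of each prime: 19² = 361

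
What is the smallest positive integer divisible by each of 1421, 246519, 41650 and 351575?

1744010991450

1421 = 7² · 29; 246519 = 3² · 7² · 13 · 43; 41650 = 2 · 5² · 7² · 17; 351575 = 5² · 7³ · 41
lcm takes max exponent of each prime: 2 · 3² · 5² · 7³ · 13 · 17 · 29 · 41 · 43 = 1744010991450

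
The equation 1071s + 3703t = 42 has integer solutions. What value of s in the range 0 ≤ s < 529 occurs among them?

Euclid: 3703 = 3·1071 + 490; 1071 = 2·490 + 91; 490 = 5·91 + 35; 91 = 2·35 + 21; 35 = 1·21 + 14; 21 = 1·14 + 7; 14 = 2·7 + 0 → gcd = 7; 42 = 7·6.
Back-substitution yields 1071·(204) + 3703·(-59) = 7, so one solution is s = 204·6 = 1224, t = -59·6 = -354.
Solutions in s differ by 3703/7 = 529; the one in [0, 529) is 1224 mod 529 = 166.

166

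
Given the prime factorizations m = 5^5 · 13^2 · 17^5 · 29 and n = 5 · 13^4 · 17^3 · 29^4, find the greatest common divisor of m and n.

min exponent per shared prime: 5 · 13^2 · 17^3 · 29 = 120393065

120393065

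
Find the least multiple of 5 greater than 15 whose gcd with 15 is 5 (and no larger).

15 = 5·3. Any x with gcd(x, 15) = 5 is a multiple of 5, say 5s, with s coprime to 3.
Need s > 15/5, so s ≥ 4. First s ≥ 4 with gcd(s, 3) = 1 is s = 4. Thus x = 5·4 = 20.

20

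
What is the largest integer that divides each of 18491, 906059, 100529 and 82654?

11

18491 = 11 · 41²; 906059 = 7² · 11 · 41²; 100529 = 11 · 13 · 19 · 37; 82654 = 2 · 11 · 13 · 17²
gcd takes min exponent of each prime: 11 = 11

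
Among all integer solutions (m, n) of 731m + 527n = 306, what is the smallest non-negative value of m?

17

Euclid: 731 = 1·527 + 204; 527 = 2·204 + 119; 204 = 1·119 + 85; 119 = 1·85 + 34; 85 = 2·34 + 17; 34 = 2·17 + 0 → gcd = 17; 306 = 17·18.
Back-substitution yields 731·(13) + 527·(-18) = 17, so one solution is m = 13·18 = 234, n = -18·18 = -324.
Solutions in m differ by 527/17 = 31; the one in [0, 31) is 234 mod 31 = 17.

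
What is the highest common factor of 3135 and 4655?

95

3135 = 3 · 5 · 11 · 19
4655 = 5 · 7² · 19
Common: 5 · 19 = 95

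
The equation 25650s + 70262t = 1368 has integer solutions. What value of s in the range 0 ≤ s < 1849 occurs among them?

Reduce mod 70262: 25650s ≡ 1368 (mod 70262). With g = gcd(25650, 70262) = 38 dividing 1368, divide through: 675s ≡ 36 (mod 1849).
Since gcd(675, 1849) = 1, s ≡ 36·(675)⁻¹ ≡ 715 (mod 1849). Smallest non-negative: 715.

715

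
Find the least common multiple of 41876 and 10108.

293132

41876 = 2² · 19² · 29; 10108 = 2² · 7 · 19²
max exponents: 2² · 7 · 19² · 29 = 293132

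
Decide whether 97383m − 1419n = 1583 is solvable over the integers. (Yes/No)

By Bézout, 97383m − 1419n = 1583 has integer solutions iff gcd(97383, 1419) | 1583.
Euclid: 97383 = 68·1419 + 891; 1419 = 1·891 + 528; 891 = 1·528 + 363; 528 = 1·363 + 165; 363 = 2·165 + 33; 165 = 5·33 + 0. gcd = 33; 1583 mod 33 = 32. No.

No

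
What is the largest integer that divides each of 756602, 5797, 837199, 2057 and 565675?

187

756602 = 2 · 7 · 11 · 17³; 5797 = 11 · 17 · 31; 837199 = 11³ · 17 · 37; 2057 = 11² · 17; 565675 = 5² · 11³ · 17
gcd takes min exponent of each prime: 11 · 17 = 187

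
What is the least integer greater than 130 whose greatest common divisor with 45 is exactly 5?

140

gcd(k, 45) = 5 forces 5 | k; write k = 5s. Then gcd(5s, 5·9) = 5·gcd(s, 9), so need gcd(s, 9) = 1.
5s > 130 gives s ≥ 27. The least s ≥ 27 coprime to 9 is 28, so k = 5·28 = 140.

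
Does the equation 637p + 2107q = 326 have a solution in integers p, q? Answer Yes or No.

No

gcd(637, 2107): 2107 = 3·637 + 196; 637 = 3·196 + 49; 196 = 4·49 + 0 → 49
49 does not divide 326, so a solution does not exist.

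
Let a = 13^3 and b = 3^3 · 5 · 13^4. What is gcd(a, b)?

2197

min exponent per shared prime: 13^3 = 2197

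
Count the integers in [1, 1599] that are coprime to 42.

Prime factors of 42: 2, 3, 7. Count integers ≤ 1599 divisible by none of them.
By inclusion–exclusion: 1599 − ⌊1599/2⌋ − ⌊1599/3⌋ − ⌊1599/7⌋ + ⌊1599/6⌋ + ⌊1599/14⌋ + ⌊1599/21⌋ − ⌊1599/42⌋ = 457.

457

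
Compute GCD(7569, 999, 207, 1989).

7569 = 3² · 29²; 999 = 3³ · 37; 207 = 3² · 23; 1989 = 3² · 13 · 17
gcd takes min exponent of each prime: 3² = 9

9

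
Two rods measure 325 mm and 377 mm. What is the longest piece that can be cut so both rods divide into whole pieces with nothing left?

13

Euclid: 377 = 1·325 + 52; 325 = 6·52 + 13; 52 = 4·13 + 0. Last nonzero remainder: 13.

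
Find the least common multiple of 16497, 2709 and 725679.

16497 = 3³ · 13 · 47; 2709 = 3² · 7 · 43; 725679 = 3⁴ · 17² · 31
lcm takes max exponent of each prime: 3⁴ · 7 · 13 · 17² · 31 · 43 · 47 = 133460350569

133460350569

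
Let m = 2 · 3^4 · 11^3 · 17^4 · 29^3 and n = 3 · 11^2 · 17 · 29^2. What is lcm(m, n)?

439220648897118

max exponent per prime: 2 · 3^4 · 11^3 · 17^4 · 29^3 = 439220648897118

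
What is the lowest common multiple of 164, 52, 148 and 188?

164 = 2² · 41; 52 = 2² · 13; 148 = 2² · 37; 188 = 2² · 47
lcm takes max exponent of each prime: 2² · 13 · 37 · 41 · 47 = 3707548

3707548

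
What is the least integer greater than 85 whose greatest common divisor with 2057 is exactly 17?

2057 = 17·121. Any t with gcd(t, 2057) = 17 is a multiple of 17, say 17s, with s coprime to 121.
Need s > 85/17, so s ≥ 6. First s ≥ 6 with gcd(s, 121) = 1 is s = 6. Thus t = 17·6 = 102.

102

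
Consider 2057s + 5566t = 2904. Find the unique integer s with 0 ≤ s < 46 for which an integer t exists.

Reduce mod 5566: 2057s ≡ 2904 (mod 5566). With g = gcd(2057, 5566) = 121 dividing 2904, divide through: 17s ≡ 24 (mod 46).
Since gcd(17, 46) = 1, s ≡ 24·(17)⁻¹ ≡ 42 (mod 46). Smallest non-negative: 42.

42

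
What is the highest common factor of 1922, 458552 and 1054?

62

gcd(1922, 458552): 458552 = 238·1922 + 1116; 1922 = 1·1116 + 806; 1116 = 1·806 + 310; 806 = 2·310 + 186; 310 = 1·186 + 124; 186 = 1·124 + 62; 124 = 2·62 + 0 → 62
gcd(62, 1054): 1054 = 17·62 + 0 → 62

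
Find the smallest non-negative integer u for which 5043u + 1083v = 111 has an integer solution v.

gcd(5043, 1083) = 3 (Euclid: 5043 = 4·1083 + 711; 1083 = 1·711 + 372; 711 = 1·372 + 339; 372 = 1·339 + 33; 339 = 10·33 + 9; 33 = 3·9 + 6; 9 = 1·6 + 3; 6 = 2·3 + 0), and 3 | 111.
Extended Euclid: 5043·(131) + 1083·(-610) = 3. Scale by 37: u₀ = 4847.
General solution u = u₀ + 361t; reducing mod 361 gives u = 154 (and v = -717).

154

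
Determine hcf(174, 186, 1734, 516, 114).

gcd(174, 186): 186 = 1·174 + 12; 174 = 14·12 + 6; 12 = 2·6 + 0 → 6
gcd(6, 1734): 1734 = 289·6 + 0 → 6
gcd(6, 516): 516 = 86·6 + 0 → 6
gcd(6, 114): 114 = 19·6 + 0 → 6

6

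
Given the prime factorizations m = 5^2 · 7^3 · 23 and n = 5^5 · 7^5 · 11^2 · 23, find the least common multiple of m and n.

max exponent per prime: 5^5 · 7^5 · 11^2 · 23 = 146168378125

146168378125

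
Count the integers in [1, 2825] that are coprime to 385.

Prime factors of 385: 5, 7, 11. Count integers ≤ 2825 divisible by none of them.
By inclusion–exclusion: 2825 − ⌊2825/5⌋ − ⌊2825/7⌋ − ⌊2825/11⌋ + ⌊2825/35⌋ + ⌊2825/55⌋ + ⌊2825/77⌋ − ⌊2825/385⌋ = 1761.

1761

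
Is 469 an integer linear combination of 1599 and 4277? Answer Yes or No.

No

gcd(1599, 4277): 4277 = 2·1599 + 1079; 1599 = 1·1079 + 520; 1079 = 2·520 + 39; 520 = 13·39 + 13; 39 = 3·13 + 0 → 13
13 does not divide 469, so a solution does not exist.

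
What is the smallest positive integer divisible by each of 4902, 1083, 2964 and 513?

4902 = 2 · 3 · 19 · 43; 1083 = 3 · 19²; 2964 = 2² · 3 · 13 · 19; 513 = 3³ · 19
lcm takes max exponent of each prime: 2² · 3³ · 13 · 19² · 43 = 21794292

21794292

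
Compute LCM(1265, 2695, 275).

lcm(1265, 2695) = 1265·2695/gcd = 3409175/55 = 61985
lcm(61985, 275) = 61985·275/gcd = 17045875/55 = 309925

309925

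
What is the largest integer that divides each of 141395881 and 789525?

Euclid: 141395881 = 179·789525 + 70906; 789525 = 11·70906 + 9559; 70906 = 7·9559 + 3993; 9559 = 2·3993 + 1573; 3993 = 2·1573 + 847; 1573 = 1·847 + 726; 847 = 1·726 + 121; 726 = 6·121 + 0. Last nonzero remainder: 121.

121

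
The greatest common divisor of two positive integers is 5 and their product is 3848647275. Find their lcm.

gcd·lcm = product, so lcm = 3848647275/5 = 769729455.

769729455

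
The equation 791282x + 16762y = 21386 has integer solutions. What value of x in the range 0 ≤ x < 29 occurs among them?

11

Reduce mod 16762: 791282x ≡ 21386 (mod 16762). With g = gcd(791282, 16762) = 578 dividing 21386, divide through: 1369x ≡ 37 (mod 29).
Since gcd(1369, 29) = 1, x ≡ 37·(1369)⁻¹ ≡ 11 (mod 29). Smallest non-negative: 11.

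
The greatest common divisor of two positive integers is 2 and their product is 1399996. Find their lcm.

For any two positive integers, gcd × lcm equals their product. Hence lcm = 1399996 / 2 = 699998.

699998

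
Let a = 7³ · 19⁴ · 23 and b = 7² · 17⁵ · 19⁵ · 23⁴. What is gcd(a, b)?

min exponent per shared prime: 7² · 19⁴ · 23 = 146871767

146871767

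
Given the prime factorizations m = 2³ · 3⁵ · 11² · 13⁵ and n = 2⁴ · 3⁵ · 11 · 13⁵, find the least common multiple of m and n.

max exponent per prime: 2⁴ · 3⁵ · 11² · 13⁵ = 174674049264

174674049264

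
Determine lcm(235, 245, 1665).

235 = 5 · 47; 245 = 5 · 7²; 1665 = 3² · 5 · 37
lcm takes max exponent of each prime: 3² · 5 · 7² · 37 · 47 = 3834495

3834495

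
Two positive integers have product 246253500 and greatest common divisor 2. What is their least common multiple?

123126750

gcd·lcm = product, so lcm = 246253500/2 = 123126750.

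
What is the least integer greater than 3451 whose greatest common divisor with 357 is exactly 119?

Multiples of 119 above 3451: 119·30, 119·31, … . Need the cofactor coprime to 357/119 = 3.
Checking s = 30, 31, … the first with gcd(s, 3) = 1 is s = 31, giving 3689.

3689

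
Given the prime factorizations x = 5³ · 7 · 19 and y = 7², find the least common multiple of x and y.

116375

max exponent per prime: 5³ · 7² · 19 = 116375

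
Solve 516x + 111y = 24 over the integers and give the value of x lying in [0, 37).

Reduce mod 111: 516x ≡ 24 (mod 111). With g = gcd(516, 111) = 3 dividing 24, divide through: 172x ≡ 8 (mod 37).
Since gcd(172, 37) = 1, x ≡ 8·(172)⁻¹ ≡ 25 (mod 37). Smallest non-negative: 25.

25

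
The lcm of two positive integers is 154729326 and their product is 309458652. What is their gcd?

From gcd × lcm = uv: gcd = 309458652 / 154729326 = 2.

2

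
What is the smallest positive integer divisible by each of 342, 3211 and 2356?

342 = 2 · 3² · 19; 3211 = 13² · 19; 2356 = 2² · 19 · 31
lcm takes max exponent of each prime: 2² · 3² · 13² · 19 · 31 = 3583476

3583476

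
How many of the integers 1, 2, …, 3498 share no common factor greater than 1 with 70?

1199

70 = 2·5·7. Inclusion–exclusion on these primes:
3498 − ⌊3498/2⌋ − ⌊3498/5⌋ − ⌊3498/7⌋ + ⌊3498/10⌋ + ⌊3498/14⌋ + ⌊3498/35⌋ − ⌊3498/70⌋ = 1199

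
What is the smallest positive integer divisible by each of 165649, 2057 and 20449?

475909577

165649 = 11² · 37²; 2057 = 11² · 17; 20449 = 11² · 13²
lcm takes max exponent of each prime: 11² · 13² · 17 · 37² = 475909577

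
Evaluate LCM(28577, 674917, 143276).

9561865000156

28577 = 17 · 41²; 674917 = 17 · 29 · 37²; 143276 = 2² · 7² · 17 · 43
lcm takes max exponent of each prime: 2² · 7² · 17 · 29 · 37² · 41² · 43 = 9561865000156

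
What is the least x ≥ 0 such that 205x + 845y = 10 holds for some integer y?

gcd(205, 845) = 5 (Euclid: 845 = 4·205 + 25; 205 = 8·25 + 5; 25 = 5·5 + 0), and 5 | 10.
Extended Euclid: 205·(33) + 845·(-8) = 5. Scale by 2: x₀ = 66.
General solution x = x₀ + 169t; reducing mod 169 gives x = 66 (and y = -16).

66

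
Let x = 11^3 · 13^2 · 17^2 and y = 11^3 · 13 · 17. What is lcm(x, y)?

max exponent per prime: 11^3 · 13^2 · 17^2 = 65007371

65007371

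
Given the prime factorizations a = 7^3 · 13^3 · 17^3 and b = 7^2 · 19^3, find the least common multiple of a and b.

25394036761457

max exponent per prime: 7^3 · 13^3 · 17^3 · 19^3 = 25394036761457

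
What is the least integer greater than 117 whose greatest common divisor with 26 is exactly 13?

143

26 = 13·2. Any x with gcd(x, 26) = 13 is a multiple of 13, say 13s, with s coprime to 2.
Need s > 117/13, so s ≥ 10. First s ≥ 10 with gcd(s, 2) = 1 is s = 11. Thus x = 13·11 = 143.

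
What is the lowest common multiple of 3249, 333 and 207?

lcm(3249, 333) = 3249·333/gcd = 1081917/9 = 120213
lcm(120213, 207) = 120213·207/gcd = 24884091/9 = 2764899

2764899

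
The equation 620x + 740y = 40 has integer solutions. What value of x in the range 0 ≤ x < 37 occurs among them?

12

Reduce mod 740: 620x ≡ 40 (mod 740). With g = gcd(620, 740) = 20 dividing 40, divide through: 31x ≡ 2 (mod 37).
Since gcd(31, 37) = 1, x ≡ 2·(31)⁻¹ ≡ 12 (mod 37). Smallest non-negative: 12.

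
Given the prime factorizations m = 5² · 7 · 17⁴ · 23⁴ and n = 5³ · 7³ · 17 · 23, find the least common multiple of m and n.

1002100231902875

max exponent per prime: 5³ · 7³ · 17⁴ · 23⁴ = 1002100231902875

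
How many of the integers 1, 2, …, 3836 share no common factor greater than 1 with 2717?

Prime factors of 2717: 11, 13, 19. Count integers ≤ 3836 divisible by none of them.
By inclusion–exclusion: 3836 − ⌊3836/11⌋ − ⌊3836/13⌋ − ⌊3836/19⌋ + ⌊3836/143⌋ + ⌊3836/209⌋ + ⌊3836/247⌋ − ⌊3836/2717⌋ = 3050.

3050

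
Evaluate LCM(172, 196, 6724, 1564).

172 = 2² · 43; 196 = 2² · 7²; 6724 = 2² · 41²; 1564 = 2² · 17 · 23
lcm takes max exponent of each prime: 2² · 7² · 17 · 23 · 41² · 43 = 5539479988

5539479988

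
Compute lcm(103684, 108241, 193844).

9848632108

103684 = 2² · 7² · 23²; 108241 = 7² · 47²; 193844 = 2² · 7² · 23 · 43
lcm takes max exponent of each prime: 2² · 7² · 23² · 43 · 47² = 9848632108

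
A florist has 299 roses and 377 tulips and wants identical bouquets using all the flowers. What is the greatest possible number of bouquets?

13

299 = 13 · 23
377 = 13 · 29
Common: 13 = 13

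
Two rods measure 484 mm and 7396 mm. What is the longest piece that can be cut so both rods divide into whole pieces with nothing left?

Euclid: 7396 = 15·484 + 136; 484 = 3·136 + 76; 136 = 1·76 + 60; 76 = 1·60 + 16; 60 = 3·16 + 12; 16 = 1·12 + 4; 12 = 3·4 + 0. Last nonzero remainder: 4.

4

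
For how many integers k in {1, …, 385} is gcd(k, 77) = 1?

77 = 7·11. Inclusion–exclusion on these primes:
385 − ⌊385/7⌋ − ⌊385/11⌋ + ⌊385/77⌋ = 300

300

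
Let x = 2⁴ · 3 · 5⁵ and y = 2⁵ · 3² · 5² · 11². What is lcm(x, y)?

108900000

max exponent per prime: 2⁵ · 3² · 5⁵ · 11² = 108900000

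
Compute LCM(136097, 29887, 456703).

30448845713

lcm(136097, 29887) = 136097·29887/gcd = 4067531039/247 = 16467737
lcm(16467737, 456703) = 16467737·456703/gcd = 7520864891111/247 = 30448845713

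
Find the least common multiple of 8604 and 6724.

8604 = 2² · 3² · 239; 6724 = 2² · 41²
max exponents: 2² · 3² · 41² · 239 = 14463324

14463324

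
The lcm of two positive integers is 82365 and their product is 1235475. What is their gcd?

15

gcd·lcm = product, so gcd = 1235475/82365 = 15.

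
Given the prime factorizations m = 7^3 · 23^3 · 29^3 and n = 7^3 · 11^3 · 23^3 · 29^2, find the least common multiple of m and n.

max exponent per prime: 7^3 · 11^3 · 23^3 · 29^3 = 135472042061279

135472042061279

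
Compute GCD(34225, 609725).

25

Euclid: 609725 = 17·34225 + 27900; 34225 = 1·27900 + 6325; 27900 = 4·6325 + 2600; 6325 = 2·2600 + 1125; 2600 = 2·1125 + 350; 1125 = 3·350 + 75; 350 = 4·75 + 50; 75 = 1·50 + 25; 50 = 2·25 + 0. Last nonzero remainder: 25.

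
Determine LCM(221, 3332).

43316

221 = 13 · 17; 3332 = 2² · 7² · 17
max exponents: 2² · 7² · 13 · 17 = 43316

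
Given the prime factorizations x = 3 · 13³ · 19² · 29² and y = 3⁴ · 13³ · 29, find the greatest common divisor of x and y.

min exponent per shared prime: 3 · 13³ · 29 = 191139

191139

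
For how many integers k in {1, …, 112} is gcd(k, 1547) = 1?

Prime factors of 1547: 7, 13, 17. Count integers ≤ 112 divisible by none of them.
By inclusion–exclusion: 112 − ⌊112/7⌋ − ⌊112/13⌋ − ⌊112/17⌋ + ⌊112/91⌋ + ⌊112/119⌋ + ⌊112/221⌋ − ⌊112/1547⌋ = 83.

83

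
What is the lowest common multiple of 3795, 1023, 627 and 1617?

109527495

3795 = 3 · 5 · 11 · 23; 1023 = 3 · 11 · 31; 627 = 3 · 11 · 19; 1617 = 3 · 7² · 11
lcm takes max exponent of each prime: 3 · 5 · 7² · 11 · 19 · 23 · 31 = 109527495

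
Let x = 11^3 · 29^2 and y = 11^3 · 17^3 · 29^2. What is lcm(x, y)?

max exponent per prime: 11^3 · 17^3 · 29^2 = 5499469723

5499469723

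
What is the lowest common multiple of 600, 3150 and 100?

12600

lcm(600, 3150) = 600·3150/gcd = 1890000/150 = 12600
lcm(12600, 100) = 12600·100/gcd = 1260000/100 = 12600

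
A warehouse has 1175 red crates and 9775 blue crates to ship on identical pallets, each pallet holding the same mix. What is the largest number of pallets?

Euclid: 9775 = 8·1175 + 375; 1175 = 3·375 + 50; 375 = 7·50 + 25; 50 = 2·25 + 0. Last nonzero remainder: 25.

25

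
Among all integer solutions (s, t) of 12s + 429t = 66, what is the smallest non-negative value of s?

Euclid: 429 = 35·12 + 9; 12 = 1·9 + 3; 9 = 3·3 + 0 → gcd = 3; 66 = 3·22.
Back-substitution yields 12·(36) + 429·(-1) = 3, so one solution is s = 36·22 = 792, t = -1·22 = -22.
Solutions in s differ by 429/3 = 143; the one in [0, 143) is 792 mod 143 = 77.

77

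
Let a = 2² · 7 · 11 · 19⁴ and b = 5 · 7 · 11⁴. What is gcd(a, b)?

77

min exponent per shared prime: 7 · 11 = 77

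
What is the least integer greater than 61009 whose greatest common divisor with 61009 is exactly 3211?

gcd(t, 61009) = 3211 forces 3211 | t; write t = 3211s. Then gcd(3211s, 3211·19) = 3211·gcd(s, 19), so need gcd(s, 19) = 1.
3211s > 61009 gives s ≥ 20. The least s ≥ 20 coprime to 19 is 20, so t = 3211·20 = 64220.

64220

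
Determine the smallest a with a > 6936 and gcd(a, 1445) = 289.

7514

Multiples of 289 above 6936: 289·25, 289·26, … . Need the cofactor coprime to 1445/289 = 5.
Checking s = 25, 26, … the first with gcd(s, 5) = 1 is s = 26, giving 7514.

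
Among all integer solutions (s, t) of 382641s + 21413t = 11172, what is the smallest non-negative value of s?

19

Reduce mod 21413: 382641s ≡ 11172 (mod 21413). With g = gcd(382641, 21413) = 931 dividing 11172, divide through: 411s ≡ 12 (mod 23).
Since gcd(411, 23) = 1, s ≡ 12·(411)⁻¹ ≡ 19 (mod 23). Smallest non-negative: 19.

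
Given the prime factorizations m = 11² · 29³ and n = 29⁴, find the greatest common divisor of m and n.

min exponent per shared prime: 29³ = 24389

24389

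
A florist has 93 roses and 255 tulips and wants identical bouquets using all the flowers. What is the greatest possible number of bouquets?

93 = 3 · 31
255 = 3 · 5 · 17
Common: 3 = 3

3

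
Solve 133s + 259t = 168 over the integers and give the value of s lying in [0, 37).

gcd(133, 259) = 7 (Euclid: 259 = 1·133 + 126; 133 = 1·126 + 7; 126 = 18·7 + 0), and 7 | 168.
Extended Euclid: 133·(2) + 259·(-1) = 7. Scale by 24: s₀ = 48.
General solution s = s₀ + 37k; reducing mod 37 gives s = 11 (and t = -5).

11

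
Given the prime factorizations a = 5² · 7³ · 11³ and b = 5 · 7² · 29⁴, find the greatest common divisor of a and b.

min exponent per shared prime: 5 · 7² = 245

245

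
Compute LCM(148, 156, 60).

lcm(148, 156) = 148·156/gcd = 23088/4 = 5772
lcm(5772, 60) = 5772·60/gcd = 346320/12 = 28860

28860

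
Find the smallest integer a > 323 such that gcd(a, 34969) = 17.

340

gcd(a, 34969) = 17 forces 17 | a; write a = 17s. Then gcd(17s, 17·2057) = 17·gcd(s, 2057), so need gcd(s, 2057) = 1.
17s > 323 gives s ≥ 20. The least s ≥ 20 coprime to 2057 is 20, so a = 17·20 = 340.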